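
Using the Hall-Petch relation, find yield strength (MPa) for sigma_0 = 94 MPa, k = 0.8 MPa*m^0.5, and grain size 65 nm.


d = 65 nm = 6.5e-08 m
sqrt(d) = 0.000254951
Hall-Petch contribution = k / sqrt(d) = 0.8 / 0.000254951 = 3137.9 MPa
sigma = sigma_0 + k/sqrt(d) = 94 + 3137.9 = 3231.9 MPa

3231.9


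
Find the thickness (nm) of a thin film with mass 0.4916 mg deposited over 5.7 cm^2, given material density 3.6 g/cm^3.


Convert: m = 0.4916 mg = 4.9160e-07 kg, A = 5.7 cm^2 = 5.7000e-04 m^2, rho = 3.6 g/cm^3 = 3600 kg/m^3
t = m / (A * rho)
t = 4.9160e-07 / (5.7000e-04 * 3600)
t = 2.3957e-07 m = 239.6 nm

239.6


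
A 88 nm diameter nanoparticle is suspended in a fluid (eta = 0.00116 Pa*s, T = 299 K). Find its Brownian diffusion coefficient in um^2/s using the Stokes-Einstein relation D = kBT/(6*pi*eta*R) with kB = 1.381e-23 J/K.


Radius R = 88/2 = 44 nm = 4.4e-08 m
D = kB*T / (6*pi*eta*R)
D = 1.381e-23 * 299 / (6 * pi * 0.00116 * 4.4e-08)
D = 4.29193e-12 m^2/s = 4.292 um^2/s

4.292


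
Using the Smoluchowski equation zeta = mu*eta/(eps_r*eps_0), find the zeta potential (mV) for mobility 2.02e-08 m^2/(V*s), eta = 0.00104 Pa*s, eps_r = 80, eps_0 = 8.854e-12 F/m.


Smoluchowski equation: zeta = mu * eta / (eps_r * eps_0)
zeta = 2.02e-08 * 0.00104 / (80 * 8.854e-12)
zeta = 0.029659 V = 29.66 mV

29.66


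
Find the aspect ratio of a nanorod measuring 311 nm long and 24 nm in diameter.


Aspect ratio AR = length / diameter
AR = 311 / 24
AR = 12.96

12.96


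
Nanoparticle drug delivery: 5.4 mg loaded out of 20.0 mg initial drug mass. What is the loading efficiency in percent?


Drug loading efficiency = (drug loaded / drug initial) * 100
DLE = 5.4 / 20.0 * 100
DLE = 0.27 * 100
DLE = 27.0%

27.0


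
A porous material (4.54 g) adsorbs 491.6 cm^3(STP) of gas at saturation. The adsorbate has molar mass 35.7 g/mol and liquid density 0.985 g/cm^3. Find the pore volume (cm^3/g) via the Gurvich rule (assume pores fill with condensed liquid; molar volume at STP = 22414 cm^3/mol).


Moles adsorbed n = V_ads / 22414 = 491.6 / 22414 = 2.193272e-02 mol
Liquid volume V_liq = n * M / rho_liq = 2.193272e-02 * 35.7 / 0.985 = 0.79492 cm^3
Specific pore volume V_pore = V_liq / m_sample = 0.79492 / 4.54
V_pore = 0.1751 cm^3/g

0.1751


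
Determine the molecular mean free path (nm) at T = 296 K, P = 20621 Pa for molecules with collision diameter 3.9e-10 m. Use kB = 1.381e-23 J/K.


Mean free path: lambda = kB*T / (sqrt(2) * pi * d^2 * P)
lambda = 1.381e-23 * 296 / (sqrt(2) * pi * (3.9e-10)^2 * 20621)
lambda = 2.93347e-07 m
lambda = 293.35 nm

293.35


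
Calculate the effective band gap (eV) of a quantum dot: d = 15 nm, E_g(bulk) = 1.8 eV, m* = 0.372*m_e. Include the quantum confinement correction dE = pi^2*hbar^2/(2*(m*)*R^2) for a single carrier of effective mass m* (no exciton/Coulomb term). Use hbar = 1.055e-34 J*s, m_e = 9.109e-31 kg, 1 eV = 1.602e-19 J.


Radius R = 15/2 nm = 7.5e-09 m
Confinement energy dE = pi^2 * hbar^2 / (2 * m_eff * m_e * R^2)
dE = pi^2 * (1.055e-34)^2 / (2 * 0.372 * 9.109e-31 * (7.5e-09)^2) J, divided by 1.602e-19 J/eV
dE = 0.018 eV
Total band gap = E_g(bulk) + dE = 1.8 + 0.018 = 1.818 eV

1.818


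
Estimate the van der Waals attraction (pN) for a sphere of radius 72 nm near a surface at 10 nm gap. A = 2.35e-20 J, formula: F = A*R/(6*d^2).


Convert to SI: R = 72 nm = 7.2e-08 m, d = 10 nm = 1e-08 m
F = A * R / (6 * d^2)
F = 2.35e-20 * 7.2e-08 / (6 * (1e-08)^2)
F = 2.82e-12 N = 2.82 pN

2.82


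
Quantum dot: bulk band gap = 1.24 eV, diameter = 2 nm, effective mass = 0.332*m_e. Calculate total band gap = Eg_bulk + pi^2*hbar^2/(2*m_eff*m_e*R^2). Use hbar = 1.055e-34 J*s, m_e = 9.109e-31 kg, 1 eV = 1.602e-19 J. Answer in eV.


Radius R = 2/2 nm = 1e-09 m
Confinement energy dE = pi^2 * hbar^2 / (2 * m_eff * m_e * R^2)
dE = pi^2 * (1.055e-34)^2 / (2 * 0.332 * 9.109e-31 * (1e-09)^2) J, divided by 1.602e-19 J/eV
dE = 1.1337 eV
Total band gap = E_g(bulk) + dE = 1.24 + 1.1337 = 2.3737 eV

2.3737


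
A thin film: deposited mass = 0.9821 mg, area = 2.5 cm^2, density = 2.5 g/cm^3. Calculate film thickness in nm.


Convert: m = 0.9821 mg = 9.8210e-07 kg, A = 2.5 cm^2 = 2.5000e-04 m^2, rho = 2.5 g/cm^3 = 2500 kg/m^3
t = m / (A * rho)
t = 9.8210e-07 / (2.5000e-04 * 2500)
t = 1.5714e-06 m = 1571.4 nm

1571.4


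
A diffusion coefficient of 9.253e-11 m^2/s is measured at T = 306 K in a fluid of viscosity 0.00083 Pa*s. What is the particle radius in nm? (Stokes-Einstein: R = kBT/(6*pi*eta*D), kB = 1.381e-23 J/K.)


Stokes-Einstein: R = kB*T / (6*pi*eta*D)
R = 1.381e-23 * 306 / (6 * pi * 0.00083 * 9.253e-11)
R = 2.91913e-09 m = 2.92 nm

2.92


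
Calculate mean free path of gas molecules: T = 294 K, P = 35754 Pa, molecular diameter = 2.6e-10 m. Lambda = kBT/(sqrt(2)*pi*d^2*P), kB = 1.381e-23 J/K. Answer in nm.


Mean free path: lambda = kB*T / (sqrt(2) * pi * d^2 * P)
lambda = 1.381e-23 * 294 / (sqrt(2) * pi * (2.6e-10)^2 * 35754)
lambda = 3.78098e-07 m
lambda = 378.1 nm

378.1


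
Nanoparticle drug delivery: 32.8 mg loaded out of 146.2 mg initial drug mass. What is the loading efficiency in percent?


Drug loading efficiency = (drug loaded / drug initial) * 100
DLE = 32.8 / 146.2 * 100
DLE = 0.2244 * 100
DLE = 22.44%

22.44


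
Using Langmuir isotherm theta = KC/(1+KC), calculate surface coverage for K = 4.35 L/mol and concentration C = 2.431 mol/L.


Langmuir isotherm: theta = K*C / (1 + K*C)
K*C = 4.35 * 2.431 = 10.57485
theta = 10.57485 / (1 + 10.57485) = 10.57485 / 11.57485
theta = 0.9136

0.9136


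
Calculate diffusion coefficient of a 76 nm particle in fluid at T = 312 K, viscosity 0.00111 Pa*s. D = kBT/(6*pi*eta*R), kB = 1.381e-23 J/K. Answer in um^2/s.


Radius R = 76/2 = 38 nm = 3.8e-08 m
D = kB*T / (6*pi*eta*R)
D = 1.381e-23 * 312 / (6 * pi * 0.00111 * 3.8e-08)
D = 5.41927e-12 m^2/s = 5.419 um^2/s

5.419


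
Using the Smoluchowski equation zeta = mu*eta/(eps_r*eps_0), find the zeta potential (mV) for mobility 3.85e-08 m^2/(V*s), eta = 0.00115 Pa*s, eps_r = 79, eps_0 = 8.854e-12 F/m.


Smoluchowski equation: zeta = mu * eta / (eps_r * eps_0)
zeta = 3.85e-08 * 0.00115 / (79 * 8.854e-12)
zeta = 0.063298 V = 63.3 mV

63.3


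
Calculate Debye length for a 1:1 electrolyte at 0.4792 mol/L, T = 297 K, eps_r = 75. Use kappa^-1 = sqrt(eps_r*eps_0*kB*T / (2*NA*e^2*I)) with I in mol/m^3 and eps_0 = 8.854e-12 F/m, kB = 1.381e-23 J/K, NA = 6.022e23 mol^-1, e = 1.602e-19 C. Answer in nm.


Ionic strength I = 0.4792 * 1^2 * 1000 = 479.2 mol/m^3
kappa^-1 = sqrt(75 * 8.854e-12 * 1.381e-23 * 297 / (2 * 6.022e23 * (1.602e-19)^2 * 479.2))
kappa^-1 = 0.429 nm

0.429


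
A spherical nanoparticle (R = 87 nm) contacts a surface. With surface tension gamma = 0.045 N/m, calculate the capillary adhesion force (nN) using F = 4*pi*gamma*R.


Convert radius: R = 87 nm = 8.7e-08 m
F = 4 * pi * gamma * R
F = 4 * pi * 0.045 * 8.7e-08
F = 4.91973e-08 N = 49.1973 nN

49.1973


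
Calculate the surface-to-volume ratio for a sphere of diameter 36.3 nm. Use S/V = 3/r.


Radius r = 36.3/2 = 18.15 nm
S/V = 3 / r = 3 / 18.15
S/V = 0.1653 nm^-1

0.1653


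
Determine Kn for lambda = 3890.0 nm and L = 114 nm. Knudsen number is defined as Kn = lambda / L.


Knudsen number Kn = lambda / L
Kn = 3890.0 / 114
Kn = 34.1228

34.1228


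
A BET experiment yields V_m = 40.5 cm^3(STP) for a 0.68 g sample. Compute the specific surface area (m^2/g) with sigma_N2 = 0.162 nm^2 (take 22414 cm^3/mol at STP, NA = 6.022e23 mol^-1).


Number of moles in monolayer = V_m / 22414 = 40.5 / 22414 = 0.00180691
Number of molecules = moles * NA = 0.00180691 * 6.022e23
SA = molecules * sigma / mass
SA = (40.5 / 22414) * 6.022e23 * 0.162e-18 / 0.68
SA = 259.2 m^2/g

259.2


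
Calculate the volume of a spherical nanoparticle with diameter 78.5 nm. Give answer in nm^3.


Radius r = 78.5/2 = 39.25 nm
Volume V = (4/3) * pi * r^3
V = (4/3) * pi * (39.25)^3
V = 253283.9 nm^3

253283.9


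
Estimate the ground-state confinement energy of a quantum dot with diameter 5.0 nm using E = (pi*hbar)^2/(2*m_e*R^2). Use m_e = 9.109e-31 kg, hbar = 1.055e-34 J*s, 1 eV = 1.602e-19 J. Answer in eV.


Radius R = 5.0/2 = 2.5 nm = 2.5e-09 m
E = (pi * 1.055e-34)^2 / (2 * 9.109e-31 * (2.5e-09)^2)
E(J) = 9.6477e-21
E = E(J) / 1.602e-19 = 0.0602 eV

0.0602


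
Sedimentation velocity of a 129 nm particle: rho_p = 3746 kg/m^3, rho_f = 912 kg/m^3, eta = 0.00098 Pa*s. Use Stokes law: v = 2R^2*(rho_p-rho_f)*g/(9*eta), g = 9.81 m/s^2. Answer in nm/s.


Radius R = 129/2 nm = 6.45e-08 m
Density difference = 3746 - 912 = 2834 kg/m^3
v = 2 * R^2 * (rho_p - rho_f) * g / (9 * eta)
v = 2 * (6.45e-08)^2 * 2834 * 9.81 / (9 * 0.00098)
v = 2.62271e-08 m/s = 26.2271 nm/s

26.2271


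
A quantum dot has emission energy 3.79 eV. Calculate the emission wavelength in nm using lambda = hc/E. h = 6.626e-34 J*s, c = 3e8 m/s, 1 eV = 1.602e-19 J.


Convert energy: E = 3.79 eV = 3.79 * 1.602e-19 = 6.07158e-19 J
lambda = h*c / E = 6.626e-34 * 3e8 / 6.07158e-19
lambda = 3.27394e-07 m = 327.4 nm

327.4


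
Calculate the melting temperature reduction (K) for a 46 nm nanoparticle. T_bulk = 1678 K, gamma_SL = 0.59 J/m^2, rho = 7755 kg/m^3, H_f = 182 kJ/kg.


Radius R = 46/2 = 23 nm = 2.3e-08 m
Convert H_f = 182 kJ/kg = 182000 J/kg
dT = 2 * gamma_SL * T_bulk / (rho * H_f * R)
dT = 2 * 0.59 * 1678 / (7755 * 182000 * 2.3e-08)
dT = 61.0 K

61.0


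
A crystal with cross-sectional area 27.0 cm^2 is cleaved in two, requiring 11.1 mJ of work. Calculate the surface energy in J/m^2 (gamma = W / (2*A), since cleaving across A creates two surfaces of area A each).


Convert: A = 27.0 cm^2 = 0.0027 m^2, W = 11.1 mJ = 0.0111 J
Cleaving exposes two faces of area A, so total new surface = 2*A and gamma = W / (2*A)
gamma = 0.0111 / (2 * 0.0027)
gamma = 2.056 J/m^2

2.056


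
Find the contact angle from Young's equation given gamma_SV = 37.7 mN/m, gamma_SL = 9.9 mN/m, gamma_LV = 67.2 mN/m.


cos(theta) = (gamma_SV - gamma_SL) / gamma_LV
cos(theta) = (37.7 - 9.9) / 67.2
cos(theta) = 0.41369
theta = arccos(0.41369) = 65.56 degrees

65.56


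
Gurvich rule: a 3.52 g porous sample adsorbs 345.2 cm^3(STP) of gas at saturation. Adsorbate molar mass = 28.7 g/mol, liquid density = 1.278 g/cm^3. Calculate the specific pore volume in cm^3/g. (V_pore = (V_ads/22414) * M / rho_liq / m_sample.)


Moles adsorbed n = V_ads / 22414 = 345.2 / 22414 = 1.540109e-02 mol
Liquid volume V_liq = n * M / rho_liq = 1.540109e-02 * 28.7 / 1.278 = 0.34586 cm^3
Specific pore volume V_pore = V_liq / m_sample = 0.34586 / 3.52
V_pore = 0.0983 cm^3/g

0.0983


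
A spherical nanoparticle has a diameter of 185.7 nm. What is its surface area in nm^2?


Radius r = 185.7/2 = 92.85 nm
Surface area SA = 4 * pi * r^2
SA = 4 * pi * (92.85)^2
SA = 108336.22 nm^2

108336.22


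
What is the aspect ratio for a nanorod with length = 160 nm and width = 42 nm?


Aspect ratio AR = length / diameter
AR = 160 / 42
AR = 3.81

3.81


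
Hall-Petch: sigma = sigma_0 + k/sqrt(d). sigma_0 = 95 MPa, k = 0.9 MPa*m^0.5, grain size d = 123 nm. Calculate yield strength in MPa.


d = 123 nm = 1.23e-07 m
sqrt(d) = 0.0003507136
Hall-Petch contribution = k / sqrt(d) = 0.9 / 0.0003507136 = 2566.2 MPa
sigma = sigma_0 + k/sqrt(d) = 95 + 2566.2 = 2661.2 MPa

2661.2


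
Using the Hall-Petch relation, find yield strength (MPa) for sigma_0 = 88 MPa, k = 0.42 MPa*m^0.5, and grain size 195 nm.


d = 195 nm = 1.95e-07 m
sqrt(d) = 0.000441588
Hall-Petch contribution = k / sqrt(d) = 0.42 / 0.000441588 = 951.1 MPa
sigma = sigma_0 + k/sqrt(d) = 88 + 951.1 = 1039.1 MPa

1039.1


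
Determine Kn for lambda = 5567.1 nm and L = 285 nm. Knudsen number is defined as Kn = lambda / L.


Knudsen number Kn = lambda / L
Kn = 5567.1 / 285
Kn = 19.5337

19.5337


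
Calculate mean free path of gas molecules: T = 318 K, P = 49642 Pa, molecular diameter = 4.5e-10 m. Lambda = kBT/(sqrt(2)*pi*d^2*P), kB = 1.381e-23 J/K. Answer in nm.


Mean free path: lambda = kB*T / (sqrt(2) * pi * d^2 * P)
lambda = 1.381e-23 * 318 / (sqrt(2) * pi * (4.5e-10)^2 * 49642)
lambda = 9.8329e-08 m
lambda = 98.33 nm

98.33


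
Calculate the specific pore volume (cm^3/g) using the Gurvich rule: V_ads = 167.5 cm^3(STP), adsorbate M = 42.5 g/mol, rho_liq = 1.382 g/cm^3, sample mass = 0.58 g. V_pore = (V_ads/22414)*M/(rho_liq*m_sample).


Moles adsorbed n = V_ads / 22414 = 167.5 / 22414 = 7.473008e-03 mol
Liquid volume V_liq = n * M / rho_liq = 7.473008e-03 * 42.5 / 1.382 = 0.22981 cm^3
Specific pore volume V_pore = V_liq / m_sample = 0.22981 / 0.58
V_pore = 0.3962 cm^3/g

0.3962


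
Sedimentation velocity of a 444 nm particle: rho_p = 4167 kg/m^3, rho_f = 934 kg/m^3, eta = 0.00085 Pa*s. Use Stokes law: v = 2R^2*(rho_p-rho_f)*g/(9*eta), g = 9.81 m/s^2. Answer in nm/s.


Radius R = 444/2 nm = 2.22e-07 m
Density difference = 4167 - 934 = 3233 kg/m^3
v = 2 * R^2 * (rho_p - rho_f) * g / (9 * eta)
v = 2 * (2.22e-07)^2 * 3233 * 9.81 / (9 * 0.00085)
v = 4.08648e-07 m/s = 408.6479 nm/s

408.6479


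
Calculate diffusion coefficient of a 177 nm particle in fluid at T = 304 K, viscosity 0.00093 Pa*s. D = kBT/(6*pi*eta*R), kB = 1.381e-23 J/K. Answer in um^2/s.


Radius R = 177/2 = 88.5 nm = 8.85e-08 m
D = kB*T / (6*pi*eta*R)
D = 1.381e-23 * 304 / (6 * pi * 0.00093 * 8.85e-08)
D = 2.70608e-12 m^2/s = 2.706 um^2/s

2.706


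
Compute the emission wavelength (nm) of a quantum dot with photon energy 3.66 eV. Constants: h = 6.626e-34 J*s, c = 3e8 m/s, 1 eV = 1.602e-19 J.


Convert energy: E = 3.66 eV = 3.66 * 1.602e-19 = 5.86332e-19 J
lambda = h*c / E = 6.626e-34 * 3e8 / 5.86332e-19
lambda = 3.39023e-07 m = 339.0 nm

339.0


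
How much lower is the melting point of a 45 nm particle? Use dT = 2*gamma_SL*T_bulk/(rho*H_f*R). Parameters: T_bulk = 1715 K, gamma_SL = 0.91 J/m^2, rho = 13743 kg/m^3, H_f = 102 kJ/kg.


Radius R = 45/2 = 22.5 nm = 2.25e-08 m
Convert H_f = 102 kJ/kg = 102000 J/kg
dT = 2 * gamma_SL * T_bulk / (rho * H_f * R)
dT = 2 * 0.91 * 1715 / (13743 * 102000 * 2.25e-08)
dT = 99.0 K

99.0


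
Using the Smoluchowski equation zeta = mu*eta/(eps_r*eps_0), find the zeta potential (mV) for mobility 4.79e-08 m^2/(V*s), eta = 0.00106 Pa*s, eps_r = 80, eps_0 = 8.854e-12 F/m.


Smoluchowski equation: zeta = mu * eta / (eps_r * eps_0)
zeta = 4.79e-08 * 0.00106 / (80 * 8.854e-12)
zeta = 0.071682 V = 71.68 mV

71.68


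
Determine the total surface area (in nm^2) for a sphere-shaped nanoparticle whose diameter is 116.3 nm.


Radius r = 116.3/2 = 58.15 nm
Surface area SA = 4 * pi * r^2
SA = 4 * pi * (58.15)^2
SA = 42492.21 nm^2

42492.21


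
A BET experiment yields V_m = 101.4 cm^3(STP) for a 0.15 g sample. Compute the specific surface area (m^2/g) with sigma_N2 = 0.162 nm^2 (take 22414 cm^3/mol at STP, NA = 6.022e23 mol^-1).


Number of moles in monolayer = V_m / 22414 = 101.4 / 22414 = 0.00452396
Number of molecules = moles * NA = 0.00452396 * 6.022e23
SA = molecules * sigma / mass
SA = (101.4 / 22414) * 6.022e23 * 0.162e-18 / 0.15
SA = 2942.3 m^2/g

2942.3


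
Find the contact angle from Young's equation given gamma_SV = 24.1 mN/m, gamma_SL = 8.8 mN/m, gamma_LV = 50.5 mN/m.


cos(theta) = (gamma_SV - gamma_SL) / gamma_LV
cos(theta) = (24.1 - 8.8) / 50.5
cos(theta) = 0.30297
theta = arccos(0.30297) = 72.36 degrees

72.36


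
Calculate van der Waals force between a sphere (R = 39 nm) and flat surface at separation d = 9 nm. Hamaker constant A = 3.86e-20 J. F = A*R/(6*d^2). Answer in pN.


Convert to SI: R = 39 nm = 3.9e-08 m, d = 9 nm = 9e-09 m
F = A * R / (6 * d^2)
F = 3.86e-20 * 3.9e-08 / (6 * (9e-09)^2)
F = 3.09753e-12 N = 3.098 pN

3.098


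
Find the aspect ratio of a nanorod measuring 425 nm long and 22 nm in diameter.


Aspect ratio AR = length / diameter
AR = 425 / 22
AR = 19.32

19.32


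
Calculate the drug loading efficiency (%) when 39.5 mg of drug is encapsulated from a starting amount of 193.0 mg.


Drug loading efficiency = (drug loaded / drug initial) * 100
DLE = 39.5 / 193.0 * 100
DLE = 0.2047 * 100
DLE = 20.47%

20.47


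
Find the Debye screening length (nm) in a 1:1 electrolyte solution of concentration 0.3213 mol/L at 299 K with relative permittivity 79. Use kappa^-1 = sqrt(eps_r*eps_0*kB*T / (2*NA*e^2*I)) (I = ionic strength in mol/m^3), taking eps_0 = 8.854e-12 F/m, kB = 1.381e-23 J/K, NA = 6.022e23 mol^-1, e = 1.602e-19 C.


Ionic strength I = 0.3213 * 1^2 * 1000 = 321.3 mol/m^3
kappa^-1 = sqrt(79 * 8.854e-12 * 1.381e-23 * 299 / (2 * 6.022e23 * (1.602e-19)^2 * 321.3))
kappa^-1 = 0.539 nm

0.539


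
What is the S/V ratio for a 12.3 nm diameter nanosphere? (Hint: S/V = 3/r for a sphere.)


Radius r = 12.3/2 = 6.15 nm
S/V = 3 / r = 3 / 6.15
S/V = 0.4878 nm^-1

0.4878


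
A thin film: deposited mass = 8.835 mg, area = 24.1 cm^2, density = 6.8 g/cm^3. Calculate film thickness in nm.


Convert: m = 8.835 mg = 8.8350e-06 kg, A = 24.1 cm^2 = 2.4100e-03 m^2, rho = 6.8 g/cm^3 = 6800 kg/m^3
t = m / (A * rho)
t = 8.8350e-06 / (2.4100e-03 * 6800)
t = 5.3911e-07 m = 539.1 nm

539.1


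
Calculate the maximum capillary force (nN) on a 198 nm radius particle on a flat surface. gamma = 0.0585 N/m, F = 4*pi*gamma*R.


Convert radius: R = 198 nm = 1.98e-07 m
F = 4 * pi * gamma * R
F = 4 * pi * 0.0585 * 1.98e-07
F = 1.45556e-07 N = 145.5563 nN

145.5563


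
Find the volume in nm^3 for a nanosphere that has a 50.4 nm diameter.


Radius r = 50.4/2 = 25.2 nm
Volume V = (4/3) * pi * r^3
V = (4/3) * pi * (25.2)^3
V = 67033.24 nm^3

67033.24


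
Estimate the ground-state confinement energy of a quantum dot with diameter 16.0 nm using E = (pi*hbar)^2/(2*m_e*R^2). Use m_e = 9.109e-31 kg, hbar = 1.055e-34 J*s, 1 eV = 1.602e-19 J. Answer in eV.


Radius R = 16.0/2 = 8 nm = 8e-09 m
E = (pi * 1.055e-34)^2 / (2 * 9.109e-31 * (8e-09)^2)
E(J) = 9.42159e-22
E = E(J) / 1.602e-19 = 0.0059 eV

0.0059


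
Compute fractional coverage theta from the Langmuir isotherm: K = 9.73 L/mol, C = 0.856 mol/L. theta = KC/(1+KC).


Langmuir isotherm: theta = K*C / (1 + K*C)
K*C = 9.73 * 0.856 = 8.32888
theta = 8.32888 / (1 + 8.32888) = 8.32888 / 9.32888
theta = 0.8928

0.8928


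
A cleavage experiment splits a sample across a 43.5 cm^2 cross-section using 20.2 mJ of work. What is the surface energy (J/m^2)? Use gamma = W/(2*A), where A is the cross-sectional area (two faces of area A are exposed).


Convert: A = 43.5 cm^2 = 0.00435 m^2, W = 20.2 mJ = 0.0202 J
Cleaving exposes two faces of area A, so total new surface = 2*A and gamma = W / (2*A)
gamma = 0.0202 / (2 * 0.00435)
gamma = 2.322 J/m^2

2.322


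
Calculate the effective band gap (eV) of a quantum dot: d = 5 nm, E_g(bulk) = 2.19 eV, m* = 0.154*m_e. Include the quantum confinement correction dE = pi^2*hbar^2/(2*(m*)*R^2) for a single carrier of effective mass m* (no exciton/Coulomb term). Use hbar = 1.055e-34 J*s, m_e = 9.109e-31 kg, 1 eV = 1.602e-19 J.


Radius R = 5/2 nm = 2.5e-09 m
Confinement energy dE = pi^2 * hbar^2 / (2 * m_eff * m_e * R^2)
dE = pi^2 * (1.055e-34)^2 / (2 * 0.154 * 9.109e-31 * (2.5e-09)^2) J, divided by 1.602e-19 J/eV
dE = 0.3911 eV
Total band gap = E_g(bulk) + dE = 2.19 + 0.3911 = 2.5811 eV

2.5811


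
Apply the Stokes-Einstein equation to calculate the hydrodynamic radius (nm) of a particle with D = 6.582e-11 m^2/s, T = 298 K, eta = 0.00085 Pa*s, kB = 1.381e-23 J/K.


Stokes-Einstein: R = kB*T / (6*pi*eta*D)
R = 1.381e-23 * 298 / (6 * pi * 0.00085 * 6.582e-11)
R = 3.9024e-09 m = 3.9 nm

3.9


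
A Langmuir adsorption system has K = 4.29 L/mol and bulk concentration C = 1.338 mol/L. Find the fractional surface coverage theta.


Langmuir isotherm: theta = K*C / (1 + K*C)
K*C = 4.29 * 1.338 = 5.74002
theta = 5.74002 / (1 + 5.74002) = 5.74002 / 6.74002
theta = 0.8516

0.8516


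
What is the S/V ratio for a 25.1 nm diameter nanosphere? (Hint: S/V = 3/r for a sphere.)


Radius r = 25.1/2 = 12.55 nm
S/V = 3 / r = 3 / 12.55
S/V = 0.239 nm^-1

0.239


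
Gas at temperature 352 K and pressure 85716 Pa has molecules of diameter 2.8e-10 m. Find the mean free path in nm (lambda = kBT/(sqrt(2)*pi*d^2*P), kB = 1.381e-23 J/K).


Mean free path: lambda = kB*T / (sqrt(2) * pi * d^2 * P)
lambda = 1.381e-23 * 352 / (sqrt(2) * pi * (2.8e-10)^2 * 85716)
lambda = 1.62815e-07 m
lambda = 162.81 nm

162.81


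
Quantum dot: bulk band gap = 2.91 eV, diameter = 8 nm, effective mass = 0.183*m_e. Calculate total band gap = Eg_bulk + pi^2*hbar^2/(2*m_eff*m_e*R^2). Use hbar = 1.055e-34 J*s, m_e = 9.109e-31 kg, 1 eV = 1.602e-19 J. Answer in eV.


Radius R = 8/2 nm = 4e-09 m
Confinement energy dE = pi^2 * hbar^2 / (2 * m_eff * m_e * R^2)
dE = pi^2 * (1.055e-34)^2 / (2 * 0.183 * 9.109e-31 * (4e-09)^2) J, divided by 1.602e-19 J/eV
dE = 0.1285 eV
Total band gap = E_g(bulk) + dE = 2.91 + 0.1285 = 3.0385 eV

3.0385


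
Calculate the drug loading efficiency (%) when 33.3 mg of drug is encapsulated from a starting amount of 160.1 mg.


Drug loading efficiency = (drug loaded / drug initial) * 100
DLE = 33.3 / 160.1 * 100
DLE = 0.208 * 100
DLE = 20.8%

20.8


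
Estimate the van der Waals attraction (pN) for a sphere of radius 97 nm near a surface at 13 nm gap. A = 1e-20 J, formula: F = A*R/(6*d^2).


Convert to SI: R = 97 nm = 9.7e-08 m, d = 13 nm = 1.3e-08 m
F = A * R / (6 * d^2)
F = 1e-20 * 9.7e-08 / (6 * (1.3e-08)^2)
F = 9.56607e-13 N = 0.957 pN

0.957


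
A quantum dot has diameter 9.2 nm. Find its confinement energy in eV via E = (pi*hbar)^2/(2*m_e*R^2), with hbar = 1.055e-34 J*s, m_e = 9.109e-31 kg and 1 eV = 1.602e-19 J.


Radius R = 9.2/2 = 4.6 nm = 4.6e-09 m
E = (pi * 1.055e-34)^2 / (2 * 9.109e-31 * (4.6e-09)^2)
E(J) = 2.84963e-21
E = E(J) / 1.602e-19 = 0.0178 eV

0.0178


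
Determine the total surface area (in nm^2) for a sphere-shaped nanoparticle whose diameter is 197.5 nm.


Radius r = 197.5/2 = 98.75 nm
Surface area SA = 4 * pi * r^2
SA = 4 * pi * (98.75)^2
SA = 122541.75 nm^2

122541.75


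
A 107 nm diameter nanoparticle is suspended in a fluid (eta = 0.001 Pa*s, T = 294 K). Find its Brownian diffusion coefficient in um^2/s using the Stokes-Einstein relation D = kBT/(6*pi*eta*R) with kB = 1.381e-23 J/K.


Radius R = 107/2 = 53.5 nm = 5.35e-08 m
D = kB*T / (6*pi*eta*R)
D = 1.381e-23 * 294 / (6 * pi * 0.001 * 5.35e-08)
D = 4.02611e-12 m^2/s = 4.026 um^2/s

4.026


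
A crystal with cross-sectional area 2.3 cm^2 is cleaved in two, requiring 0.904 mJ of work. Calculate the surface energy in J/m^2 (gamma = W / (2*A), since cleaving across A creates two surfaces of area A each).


Convert: A = 2.3 cm^2 = 0.00023 m^2, W = 0.904 mJ = 0.000904 J
Cleaving exposes two faces of area A, so total new surface = 2*A and gamma = W / (2*A)
gamma = 0.000904 / (2 * 0.00023)
gamma = 1.965 J/m^2

1.965


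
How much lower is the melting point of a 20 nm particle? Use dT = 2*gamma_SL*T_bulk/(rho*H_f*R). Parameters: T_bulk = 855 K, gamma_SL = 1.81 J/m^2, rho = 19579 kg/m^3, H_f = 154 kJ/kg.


Radius R = 20/2 = 10 nm = 1e-08 m
Convert H_f = 154 kJ/kg = 154000 J/kg
dT = 2 * gamma_SL * T_bulk / (rho * H_f * R)
dT = 2 * 1.81 * 855 / (19579 * 154000 * 1e-08)
dT = 102.7 K

102.7


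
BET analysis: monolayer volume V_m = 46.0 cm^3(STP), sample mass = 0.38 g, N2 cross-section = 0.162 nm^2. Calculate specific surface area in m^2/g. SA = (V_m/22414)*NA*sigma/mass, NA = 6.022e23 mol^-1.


Number of moles in monolayer = V_m / 22414 = 46.0 / 22414 = 0.00205229
Number of molecules = moles * NA = 0.00205229 * 6.022e23
SA = molecules * sigma / mass
SA = (46.0 / 22414) * 6.022e23 * 0.162e-18 / 0.38
SA = 526.9 m^2/g

526.9


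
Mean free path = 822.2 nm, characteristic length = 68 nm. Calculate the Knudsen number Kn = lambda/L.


Knudsen number Kn = lambda / L
Kn = 822.2 / 68
Kn = 12.0912

12.0912


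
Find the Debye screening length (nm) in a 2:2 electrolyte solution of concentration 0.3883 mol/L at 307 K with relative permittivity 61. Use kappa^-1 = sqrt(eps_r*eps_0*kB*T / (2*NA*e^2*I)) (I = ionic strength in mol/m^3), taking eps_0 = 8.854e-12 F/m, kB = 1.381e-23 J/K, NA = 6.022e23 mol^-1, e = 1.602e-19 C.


Ionic strength I = 0.3883 * 2^2 * 1000 = 1553.2 mol/m^3
kappa^-1 = sqrt(61 * 8.854e-12 * 1.381e-23 * 307 / (2 * 6.022e23 * (1.602e-19)^2 * 1553.2))
kappa^-1 = 0.218 nm

0.218


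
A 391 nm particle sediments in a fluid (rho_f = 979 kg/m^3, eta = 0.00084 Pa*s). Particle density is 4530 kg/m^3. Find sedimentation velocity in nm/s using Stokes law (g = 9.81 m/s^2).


Radius R = 391/2 nm = 1.955e-07 m
Density difference = 4530 - 979 = 3551 kg/m^3
v = 2 * R^2 * (rho_p - rho_f) * g / (9 * eta)
v = 2 * (1.955e-07)^2 * 3551 * 9.81 / (9 * 0.00084)
v = 3.52226e-07 m/s = 352.226 nm/s

352.226


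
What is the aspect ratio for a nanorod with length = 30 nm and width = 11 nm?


Aspect ratio AR = length / diameter
AR = 30 / 11
AR = 2.73

2.73


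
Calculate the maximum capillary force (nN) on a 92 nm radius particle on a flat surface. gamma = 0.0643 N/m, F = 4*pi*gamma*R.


Convert radius: R = 92 nm = 9.2e-08 m
F = 4 * pi * gamma * R
F = 4 * pi * 0.0643 * 9.2e-08
F = 7.43376e-08 N = 74.3376 nN

74.3376


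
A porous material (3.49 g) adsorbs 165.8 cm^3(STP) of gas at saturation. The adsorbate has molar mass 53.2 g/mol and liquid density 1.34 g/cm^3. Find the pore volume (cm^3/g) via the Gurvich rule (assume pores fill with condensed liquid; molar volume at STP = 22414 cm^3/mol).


Moles adsorbed n = V_ads / 22414 = 165.8 / 22414 = 7.397162e-03 mol
Liquid volume V_liq = n * M / rho_liq = 7.397162e-03 * 53.2 / 1.34 = 0.29368 cm^3
Specific pore volume V_pore = V_liq / m_sample = 0.29368 / 3.49
V_pore = 0.0841 cm^3/g

0.0841


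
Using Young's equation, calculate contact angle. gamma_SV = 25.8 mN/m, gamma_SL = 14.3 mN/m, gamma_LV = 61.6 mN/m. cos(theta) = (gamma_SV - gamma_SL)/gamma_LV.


cos(theta) = (gamma_SV - gamma_SL) / gamma_LV
cos(theta) = (25.8 - 14.3) / 61.6
cos(theta) = 0.186688
theta = arccos(0.186688) = 79.24 degrees

79.24


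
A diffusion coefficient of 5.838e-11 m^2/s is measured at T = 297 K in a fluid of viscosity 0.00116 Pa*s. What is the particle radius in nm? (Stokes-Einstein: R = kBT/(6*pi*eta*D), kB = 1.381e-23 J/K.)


Stokes-Einstein: R = kB*T / (6*pi*eta*D)
R = 1.381e-23 * 297 / (6 * pi * 0.00116 * 5.838e-11)
R = 3.21312e-09 m = 3.21 nm

3.21


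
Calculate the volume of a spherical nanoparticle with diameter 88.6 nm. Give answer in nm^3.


Radius r = 88.6/2 = 44.3 nm
Volume V = (4/3) * pi * r^3
V = (4/3) * pi * (44.3)^3
V = 364166.33 nm^3

364166.33


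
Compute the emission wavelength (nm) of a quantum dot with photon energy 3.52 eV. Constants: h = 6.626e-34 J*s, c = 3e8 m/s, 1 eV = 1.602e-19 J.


Convert energy: E = 3.52 eV = 3.52 * 1.602e-19 = 5.63904e-19 J
lambda = h*c / E = 6.626e-34 * 3e8 / 5.63904e-19
lambda = 3.52507e-07 m = 352.5 nm

352.5


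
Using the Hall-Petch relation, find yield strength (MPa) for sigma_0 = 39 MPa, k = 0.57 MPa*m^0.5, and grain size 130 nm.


d = 130 nm = 1.3e-07 m
sqrt(d) = 0.0003605551
Hall-Petch contribution = k / sqrt(d) = 0.57 / 0.0003605551 = 1580.9 MPa
sigma = sigma_0 + k/sqrt(d) = 39 + 1580.9 = 1619.9 MPa

1619.9


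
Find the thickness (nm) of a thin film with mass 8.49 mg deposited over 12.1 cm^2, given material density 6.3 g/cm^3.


Convert: m = 8.49 mg = 8.4900e-06 kg, A = 12.1 cm^2 = 1.2100e-03 m^2, rho = 6.3 g/cm^3 = 6300 kg/m^3
t = m / (A * rho)
t = 8.4900e-06 / (1.2100e-03 * 6300)
t = 1.1137e-06 m = 1113.7 nm

1113.7


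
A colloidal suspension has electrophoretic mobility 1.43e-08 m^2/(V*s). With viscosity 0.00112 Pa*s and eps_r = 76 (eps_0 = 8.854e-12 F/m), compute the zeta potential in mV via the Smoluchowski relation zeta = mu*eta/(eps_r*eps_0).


Smoluchowski equation: zeta = mu * eta / (eps_r * eps_0)
zeta = 1.43e-08 * 0.00112 / (76 * 8.854e-12)
zeta = 0.023801 V = 23.8 mV

23.8


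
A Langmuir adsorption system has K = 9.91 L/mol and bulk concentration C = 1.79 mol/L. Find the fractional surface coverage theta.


Langmuir isotherm: theta = K*C / (1 + K*C)
K*C = 9.91 * 1.79 = 17.7389
theta = 17.7389 / (1 + 17.7389) = 17.7389 / 18.7389
theta = 0.9466

0.9466


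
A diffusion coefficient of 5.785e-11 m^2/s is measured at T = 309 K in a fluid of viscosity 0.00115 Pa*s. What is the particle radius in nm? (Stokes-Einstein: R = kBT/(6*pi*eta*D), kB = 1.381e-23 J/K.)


Stokes-Einstein: R = kB*T / (6*pi*eta*D)
R = 1.381e-23 * 309 / (6 * pi * 0.00115 * 5.785e-11)
R = 3.40291e-09 m = 3.4 nm

3.4


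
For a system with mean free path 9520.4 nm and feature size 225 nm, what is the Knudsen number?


Knudsen number Kn = lambda / L
Kn = 9520.4 / 225
Kn = 42.3129

42.3129


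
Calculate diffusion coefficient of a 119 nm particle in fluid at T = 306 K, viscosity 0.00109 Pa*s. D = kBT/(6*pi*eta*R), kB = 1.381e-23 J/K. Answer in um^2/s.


Radius R = 119/2 = 59.5 nm = 5.95e-08 m
D = kB*T / (6*pi*eta*R)
D = 1.381e-23 * 306 / (6 * pi * 0.00109 * 5.95e-08)
D = 3.45677e-12 m^2/s = 3.457 um^2/s

3.457


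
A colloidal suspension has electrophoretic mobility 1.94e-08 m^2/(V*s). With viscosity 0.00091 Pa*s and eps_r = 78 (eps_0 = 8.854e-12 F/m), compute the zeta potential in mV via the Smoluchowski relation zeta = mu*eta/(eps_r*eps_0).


Smoluchowski equation: zeta = mu * eta / (eps_r * eps_0)
zeta = 1.94e-08 * 0.00091 / (78 * 8.854e-12)
zeta = 0.025563 V = 25.56 mV

25.56


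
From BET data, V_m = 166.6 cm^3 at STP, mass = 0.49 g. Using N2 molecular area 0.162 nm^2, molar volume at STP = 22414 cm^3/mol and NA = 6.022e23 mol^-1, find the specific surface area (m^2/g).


Number of moles in monolayer = V_m / 22414 = 166.6 / 22414 = 0.00743285
Number of molecules = moles * NA = 0.00743285 * 6.022e23
SA = molecules * sigma / mass
SA = (166.6 / 22414) * 6.022e23 * 0.162e-18 / 0.49
SA = 1479.8 m^2/g

1479.8


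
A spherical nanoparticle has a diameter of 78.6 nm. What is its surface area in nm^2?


Radius r = 78.6/2 = 39.3 nm
Surface area SA = 4 * pi * r^2
SA = 4 * pi * (39.3)^2
SA = 19408.63 nm^2

19408.63


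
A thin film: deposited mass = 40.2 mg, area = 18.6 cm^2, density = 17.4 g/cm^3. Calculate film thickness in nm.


Convert: m = 40.2 mg = 4.0200e-05 kg, A = 18.6 cm^2 = 1.8600e-03 m^2, rho = 17.4 g/cm^3 = 17400 kg/m^3
t = m / (A * rho)
t = 4.0200e-05 / (1.8600e-03 * 17400)
t = 1.2421e-06 m = 1242.1 nm

1242.1


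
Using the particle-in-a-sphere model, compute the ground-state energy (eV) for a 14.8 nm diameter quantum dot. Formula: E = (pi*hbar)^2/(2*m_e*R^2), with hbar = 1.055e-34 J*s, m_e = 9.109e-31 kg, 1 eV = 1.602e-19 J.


Radius R = 14.8/2 = 7.4 nm = 7.4e-09 m
E = (pi * 1.055e-34)^2 / (2 * 9.109e-31 * (7.4e-09)^2)
E(J) = 1.10113e-21
E = E(J) / 1.602e-19 = 0.0069 eV

0.0069


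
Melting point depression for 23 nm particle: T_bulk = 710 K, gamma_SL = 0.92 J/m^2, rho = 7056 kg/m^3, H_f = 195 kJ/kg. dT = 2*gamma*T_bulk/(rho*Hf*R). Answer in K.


Radius R = 23/2 = 11.5 nm = 1.15e-08 m
Convert H_f = 195 kJ/kg = 195000 J/kg
dT = 2 * gamma_SL * T_bulk / (rho * H_f * R)
dT = 2 * 0.92 * 710 / (7056 * 195000 * 1.15e-08)
dT = 82.6 K

82.6


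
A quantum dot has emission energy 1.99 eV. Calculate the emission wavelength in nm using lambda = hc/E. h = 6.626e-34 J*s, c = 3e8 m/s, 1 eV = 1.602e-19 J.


Convert energy: E = 1.99 eV = 1.99 * 1.602e-19 = 3.18798e-19 J
lambda = h*c / E = 6.626e-34 * 3e8 / 3.18798e-19
lambda = 6.2353e-07 m = 623.5 nm

623.5


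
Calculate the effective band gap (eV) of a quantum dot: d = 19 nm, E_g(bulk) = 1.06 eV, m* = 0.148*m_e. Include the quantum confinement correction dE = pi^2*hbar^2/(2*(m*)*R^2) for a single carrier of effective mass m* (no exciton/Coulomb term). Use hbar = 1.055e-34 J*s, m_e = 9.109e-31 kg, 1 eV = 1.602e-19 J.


Radius R = 19/2 nm = 9.5e-09 m
Confinement energy dE = pi^2 * hbar^2 / (2 * m_eff * m_e * R^2)
dE = pi^2 * (1.055e-34)^2 / (2 * 0.148 * 9.109e-31 * (9.5e-09)^2) J, divided by 1.602e-19 J/eV
dE = 0.0282 eV
Total band gap = E_g(bulk) + dE = 1.06 + 0.0282 = 1.0882 eV

1.0882


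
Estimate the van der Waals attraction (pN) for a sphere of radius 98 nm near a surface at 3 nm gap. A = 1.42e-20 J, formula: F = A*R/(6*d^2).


Convert to SI: R = 98 nm = 9.8e-08 m, d = 3 nm = 3e-09 m
F = A * R / (6 * d^2)
F = 1.42e-20 * 9.8e-08 / (6 * (3e-09)^2)
F = 2.57704e-11 N = 25.77 pN

25.77


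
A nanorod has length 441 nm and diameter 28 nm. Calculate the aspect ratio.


Aspect ratio AR = length / diameter
AR = 441 / 28
AR = 15.75

15.75


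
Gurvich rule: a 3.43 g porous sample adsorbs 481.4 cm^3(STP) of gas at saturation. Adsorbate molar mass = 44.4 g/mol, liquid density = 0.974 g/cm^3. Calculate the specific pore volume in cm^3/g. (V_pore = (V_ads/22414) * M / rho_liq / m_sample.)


Moles adsorbed n = V_ads / 22414 = 481.4 / 22414 = 2.147765e-02 mol
Liquid volume V_liq = n * M / rho_liq = 2.147765e-02 * 44.4 / 0.974 = 0.97906 cm^3
Specific pore volume V_pore = V_liq / m_sample = 0.97906 / 3.43
V_pore = 0.2854 cm^3/g

0.2854


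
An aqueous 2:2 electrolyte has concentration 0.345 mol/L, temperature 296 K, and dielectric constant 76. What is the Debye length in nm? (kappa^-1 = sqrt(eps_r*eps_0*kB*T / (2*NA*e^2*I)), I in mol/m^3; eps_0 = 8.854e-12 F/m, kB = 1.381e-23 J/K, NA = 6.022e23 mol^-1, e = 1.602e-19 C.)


Ionic strength I = 0.345 * 2^2 * 1000 = 1380 mol/m^3
kappa^-1 = sqrt(76 * 8.854e-12 * 1.381e-23 * 296 / (2 * 6.022e23 * (1.602e-19)^2 * 1380))
kappa^-1 = 0.254 nm

0.254


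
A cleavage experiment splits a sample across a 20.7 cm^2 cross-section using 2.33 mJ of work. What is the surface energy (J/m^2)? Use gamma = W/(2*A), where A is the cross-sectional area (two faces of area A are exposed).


Convert: A = 20.7 cm^2 = 0.00207 m^2, W = 2.33 mJ = 0.00233 J
Cleaving exposes two faces of area A, so total new surface = 2*A and gamma = W / (2*A)
gamma = 0.00233 / (2 * 0.00207)
gamma = 0.563 J/m^2

0.563


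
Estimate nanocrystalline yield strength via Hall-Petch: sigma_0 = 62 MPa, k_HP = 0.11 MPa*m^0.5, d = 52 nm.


d = 52 nm = 5.2e-08 m
sqrt(d) = 0.0002280351
Hall-Petch contribution = k / sqrt(d) = 0.11 / 0.0002280351 = 482.4 MPa
sigma = sigma_0 + k/sqrt(d) = 62 + 482.4 = 544.4 MPa

544.4


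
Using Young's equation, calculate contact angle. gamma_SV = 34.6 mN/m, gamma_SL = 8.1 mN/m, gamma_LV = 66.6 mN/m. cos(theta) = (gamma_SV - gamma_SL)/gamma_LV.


cos(theta) = (gamma_SV - gamma_SL) / gamma_LV
cos(theta) = (34.6 - 8.1) / 66.6
cos(theta) = 0.397898
theta = arccos(0.397898) = 66.55 degrees

66.55


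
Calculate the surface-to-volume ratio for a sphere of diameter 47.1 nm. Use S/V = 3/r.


Radius r = 47.1/2 = 23.55 nm
S/V = 3 / r = 3 / 23.55
S/V = 0.1274 nm^-1

0.1274


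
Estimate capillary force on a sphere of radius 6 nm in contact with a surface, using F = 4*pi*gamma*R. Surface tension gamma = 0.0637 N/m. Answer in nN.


Convert radius: R = 6 nm = 6e-09 m
F = 4 * pi * gamma * R
F = 4 * pi * 0.0637 * 6e-09
F = 4.80287e-09 N = 4.8029 nN

4.8029


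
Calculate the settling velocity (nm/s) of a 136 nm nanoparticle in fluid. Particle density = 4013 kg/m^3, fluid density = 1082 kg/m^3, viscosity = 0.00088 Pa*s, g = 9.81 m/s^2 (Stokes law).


Radius R = 136/2 nm = 6.8e-08 m
Density difference = 4013 - 1082 = 2931 kg/m^3
v = 2 * R^2 * (rho_p - rho_f) * g / (9 * eta)
v = 2 * (6.8e-08)^2 * 2931 * 9.81 / (9 * 0.00088)
v = 3.35743e-08 m/s = 33.5743 nm/s

33.5743


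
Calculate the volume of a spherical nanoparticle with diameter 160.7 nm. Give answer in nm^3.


Radius r = 160.7/2 = 80.35 nm
Volume V = (4/3) * pi * r^3
V = (4/3) * pi * (80.35)^3
V = 2172932.59 nm^3

2172932.59


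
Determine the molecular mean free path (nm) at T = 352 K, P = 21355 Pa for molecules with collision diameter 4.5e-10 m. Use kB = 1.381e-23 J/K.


Mean free path: lambda = kB*T / (sqrt(2) * pi * d^2 * P)
lambda = 1.381e-23 * 352 / (sqrt(2) * pi * (4.5e-10)^2 * 21355)
lambda = 2.53015e-07 m
lambda = 253.02 nm

253.02


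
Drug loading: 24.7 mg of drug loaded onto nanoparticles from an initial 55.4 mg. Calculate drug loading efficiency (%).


Drug loading efficiency = (drug loaded / drug initial) * 100
DLE = 24.7 / 55.4 * 100
DLE = 0.4458 * 100
DLE = 44.58%

44.58


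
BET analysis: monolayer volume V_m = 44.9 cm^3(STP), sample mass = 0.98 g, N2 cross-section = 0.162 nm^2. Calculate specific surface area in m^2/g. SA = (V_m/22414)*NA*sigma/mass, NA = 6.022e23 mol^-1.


Number of moles in monolayer = V_m / 22414 = 44.9 / 22414 = 0.00200321
Number of molecules = moles * NA = 0.00200321 * 6.022e23
SA = molecules * sigma / mass
SA = (44.9 / 22414) * 6.022e23 * 0.162e-18 / 0.98
SA = 199.4 m^2/g

199.4


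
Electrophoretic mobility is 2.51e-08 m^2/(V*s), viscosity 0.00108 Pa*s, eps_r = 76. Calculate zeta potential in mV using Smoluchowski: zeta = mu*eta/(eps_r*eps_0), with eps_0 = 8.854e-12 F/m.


Smoluchowski equation: zeta = mu * eta / (eps_r * eps_0)
zeta = 2.51e-08 * 0.00108 / (76 * 8.854e-12)
zeta = 0.040285 V = 40.29 mV

40.29


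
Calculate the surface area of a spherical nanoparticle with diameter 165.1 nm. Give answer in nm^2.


Radius r = 165.1/2 = 82.55 nm
Surface area SA = 4 * pi * r^2
SA = 4 * pi * (82.55)^2
SA = 85633.56 nm^2

85633.56


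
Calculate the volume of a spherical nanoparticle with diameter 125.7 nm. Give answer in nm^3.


Radius r = 125.7/2 = 62.85 nm
Volume V = (4/3) * pi * r^3
V = (4/3) * pi * (62.85)^3
V = 1039930.83 nm^3

1039930.83


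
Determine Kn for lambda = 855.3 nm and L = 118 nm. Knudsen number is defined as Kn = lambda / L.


Knudsen number Kn = lambda / L
Kn = 855.3 / 118
Kn = 7.2483

7.2483


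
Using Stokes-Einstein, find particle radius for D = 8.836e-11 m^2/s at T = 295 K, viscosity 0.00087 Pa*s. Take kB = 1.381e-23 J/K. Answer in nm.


Stokes-Einstein: R = kB*T / (6*pi*eta*D)
R = 1.381e-23 * 295 / (6 * pi * 0.00087 * 8.836e-11)
R = 2.81151e-09 m = 2.81 nm

2.81


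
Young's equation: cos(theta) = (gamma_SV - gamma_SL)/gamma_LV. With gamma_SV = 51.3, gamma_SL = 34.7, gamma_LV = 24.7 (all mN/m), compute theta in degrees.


cos(theta) = (gamma_SV - gamma_SL) / gamma_LV
cos(theta) = (51.3 - 34.7) / 24.7
cos(theta) = 0.672065
theta = arccos(0.672065) = 47.77 degrees

47.77


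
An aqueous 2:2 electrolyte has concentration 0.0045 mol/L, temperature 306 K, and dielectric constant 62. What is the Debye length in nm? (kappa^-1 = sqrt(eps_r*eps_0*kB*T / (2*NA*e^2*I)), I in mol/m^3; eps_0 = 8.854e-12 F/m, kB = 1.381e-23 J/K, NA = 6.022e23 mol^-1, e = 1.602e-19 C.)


Ionic strength I = 0.0045 * 2^2 * 1000 = 18 mol/m^3
kappa^-1 = sqrt(62 * 8.854e-12 * 1.381e-23 * 306 / (2 * 6.022e23 * (1.602e-19)^2 * 18))
kappa^-1 = 2.042 nm

2.042


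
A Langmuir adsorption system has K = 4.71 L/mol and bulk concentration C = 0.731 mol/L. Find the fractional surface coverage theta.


Langmuir isotherm: theta = K*C / (1 + K*C)
K*C = 4.71 * 0.731 = 3.44301
theta = 3.44301 / (1 + 3.44301) = 3.44301 / 4.44301
theta = 0.7749

0.7749


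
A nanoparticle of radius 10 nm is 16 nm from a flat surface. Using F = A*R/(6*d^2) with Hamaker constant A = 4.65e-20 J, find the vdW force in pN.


Convert to SI: R = 10 nm = 1e-08 m, d = 16 nm = 1.6e-08 m
F = A * R / (6 * d^2)
F = 4.65e-20 * 1e-08 / (6 * (1.6e-08)^2)
F = 3.02734e-13 N = 0.303 pN

0.303


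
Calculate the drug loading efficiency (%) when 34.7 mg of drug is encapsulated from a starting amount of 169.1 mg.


Drug loading efficiency = (drug loaded / drug initial) * 100
DLE = 34.7 / 169.1 * 100
DLE = 0.2052 * 100
DLE = 20.52%

20.52


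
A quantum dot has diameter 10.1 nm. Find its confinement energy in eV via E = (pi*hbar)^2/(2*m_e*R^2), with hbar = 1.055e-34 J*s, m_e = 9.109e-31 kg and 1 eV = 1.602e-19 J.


Radius R = 10.1/2 = 5.05 nm = 5.05e-09 m
E = (pi * 1.055e-34)^2 / (2 * 9.109e-31 * (5.05e-09)^2)
E(J) = 2.3644e-21
E = E(J) / 1.602e-19 = 0.0148 eV

0.0148


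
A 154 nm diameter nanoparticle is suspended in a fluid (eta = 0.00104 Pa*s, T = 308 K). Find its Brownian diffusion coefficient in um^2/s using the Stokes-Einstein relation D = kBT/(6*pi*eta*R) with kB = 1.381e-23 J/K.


Radius R = 154/2 = 77 nm = 7.7e-08 m
D = kB*T / (6*pi*eta*R)
D = 1.381e-23 * 308 / (6 * pi * 0.00104 * 7.7e-08)
D = 2.81786e-12 m^2/s = 2.818 um^2/s

2.818
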